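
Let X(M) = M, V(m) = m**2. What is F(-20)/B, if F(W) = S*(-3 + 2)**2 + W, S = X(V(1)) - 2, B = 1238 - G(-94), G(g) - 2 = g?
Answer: -3/190 ≈ -0.015789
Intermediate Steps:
G(g) = 2 + g
B = 1330 (B = 1238 - (2 - 94) = 1238 - 1*(-92) = 1238 + 92 = 1330)
S = -1 (S = 1**2 - 2 = 1 - 2 = -1)
F(W) = -1 + W (F(W) = -(-3 + 2)**2 + W = -1*(-1)**2 + W = -1*1 + W = -1 + W)
F(-20)/B = (-1 - 20)/1330 = -21*1/1330 = -3/190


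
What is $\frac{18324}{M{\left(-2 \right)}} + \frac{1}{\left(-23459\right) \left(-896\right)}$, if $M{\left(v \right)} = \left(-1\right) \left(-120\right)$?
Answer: $\frac{16048208069}{105096320} \approx 152.7$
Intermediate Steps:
$M{\left(v \right)} = 120$
$\frac{18324}{M{\left(-2 \right)}} + \frac{1}{\left(-23459\right) \left(-896\right)} = \frac{18324}{120} + \frac{1}{\left(-23459\right) \left(-896\right)} = 18324 \cdot \frac{1}{120} - - \frac{1}{21019264} = \frac{1527}{10} + \frac{1}{21019264} = \frac{16048208069}{105096320}$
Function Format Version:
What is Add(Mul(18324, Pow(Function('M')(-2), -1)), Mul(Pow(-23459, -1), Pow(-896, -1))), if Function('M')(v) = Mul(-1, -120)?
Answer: Rational(16048208069, 105096320) ≈ 152.70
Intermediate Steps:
Function('M')(v) = 120
Add(Mul(18324, Pow(Function('M')(-2), -1)), Mul(Pow(-23459, -1), Pow(-896, -1))) = Add(Mul(18324, Pow(120, -1)), Mul(Pow(-23459, -1), Pow(-896, -1))) = Add(Mul(18324, Rational(1, 120)), Mul(Rational(-1, 23459), Rational(-1, 896))) = Add(Rational(1527, 10), Rational(1, 21019264)) = Rational(16048208069, 105096320)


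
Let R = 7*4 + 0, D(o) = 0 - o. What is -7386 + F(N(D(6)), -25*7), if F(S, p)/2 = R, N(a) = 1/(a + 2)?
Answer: -7330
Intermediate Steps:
D(o) = -o
N(a) = 1/(2 + a)
R = 28 (R = 28 + 0 = 28)
F(S, p) = 56 (F(S, p) = 2*28 = 56)
-7386 + F(N(D(6)), -25*7) = -7386 + 56 = -7330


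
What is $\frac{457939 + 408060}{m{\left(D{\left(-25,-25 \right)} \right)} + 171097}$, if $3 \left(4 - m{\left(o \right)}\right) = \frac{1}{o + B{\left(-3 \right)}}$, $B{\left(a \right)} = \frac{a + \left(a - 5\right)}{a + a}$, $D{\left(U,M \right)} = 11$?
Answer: $\frac{66681923}{13174775} \approx 5.0613$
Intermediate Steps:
$B{\left(a \right)} = \frac{-5 + 2 a}{2 a}$ ($B{\left(a \right)} = \frac{a + \left(a - 5\right)}{2 a} = \left(a + \left(-5 + a\right)\right) \frac{1}{2 a} = \left(-5 + 2 a\right) \frac{1}{2 a} = \frac{-5 + 2 a}{2 a}$)
$m{\left(o \right)} = 4 - \frac{1}{3 \left(\frac{11}{6} + o\right)}$ ($m{\left(o \right)} = 4 - \frac{1}{3 \left(o + \frac{- \frac{5}{2} - 3}{-3}\right)} = 4 - \frac{1}{3 \left(o - - \frac{11}{6}\right)} = 4 - \frac{1}{3 \left(o + \frac{11}{6}\right)} = 4 - \frac{1}{3 \left(\frac{11}{6} + o\right)}$)
$\frac{457939 + 408060}{m{\left(D{\left(-25,-25 \right)} \right)} + 171097} = \frac{457939 + 408060}{\frac{6 \left(7 + 4 \cdot 11\right)}{11 + 6 \cdot 11} + 171097} = \frac{865999}{\frac{6 \left(7 + 44\right)}{11 + 66} + 171097} = \frac{865999}{6 \cdot \frac{1}{77} \cdot 51 + 171097} = \frac{865999}{\frac{306}{77} + 171097} = \frac{865999}{\frac{13174775}{77}} = 865999 \cdot \frac{77}{13174775} = \frac{66681923}{13174775}$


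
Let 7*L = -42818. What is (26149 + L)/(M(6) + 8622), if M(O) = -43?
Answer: 140225/60053 ≈ 2.3350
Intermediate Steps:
L = -42818/7 (L = (1/7)*(-42818) = -42818/7 ≈ -6116.9)
(26149 + L)/(M(6) + 8622) = (26149 - 42818/7)/(-43 + 8622) = (140225/7)/8579 = (140225/7)*(1/8579) = 140225/60053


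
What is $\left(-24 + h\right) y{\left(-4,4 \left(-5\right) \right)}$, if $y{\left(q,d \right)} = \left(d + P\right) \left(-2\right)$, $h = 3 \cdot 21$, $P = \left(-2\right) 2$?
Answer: $1872$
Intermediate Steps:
$P = -4$
$h = 63$
$y{\left(q,d \right)} = 8 - 2 d$ ($y{\left(q,d \right)} = \left(d - 4\right) \left(-2\right) = \left(-4 + d\right) \left(-2\right) = 8 - 2 d$)
$\left(-24 + h\right) y{\left(-4,4 \left(-5\right) \right)} = \left(-24 + 63\right) \left(8 - 2 \cdot 4 \left(-5\right)\right) = 39 \left(8 - -40\right) = 39 \left(8 + 40\right) = 39 \cdot 48 = 1872$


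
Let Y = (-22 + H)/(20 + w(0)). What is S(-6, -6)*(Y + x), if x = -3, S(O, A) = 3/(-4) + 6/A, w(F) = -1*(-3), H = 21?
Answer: 245/46 ≈ 5.3261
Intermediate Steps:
w(F) = 3
S(O, A) = -3/4 + 6/A (S(O, A) = 3*(-1/4) + 6/A = -3/4 + 6/A)
Y = -1/23 (Y = (-22 + 21)/(20 + 3) = -1/23 ≈ -0.043478)
S(-6, -6)*(Y + x) = (-3/4 + 6/(-6))*(-1/23 - 3) = (-3/4 + 6*(-1/6))*(-70/23) = (-3/4 - 1)*(-70/23) = -7/4*(-70/23) = 245/46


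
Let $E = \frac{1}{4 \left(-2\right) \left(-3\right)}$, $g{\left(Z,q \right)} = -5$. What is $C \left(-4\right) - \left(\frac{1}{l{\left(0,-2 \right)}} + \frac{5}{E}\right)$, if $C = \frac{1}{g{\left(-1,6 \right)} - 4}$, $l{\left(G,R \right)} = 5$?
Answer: $- \frac{5389}{45} \approx -119.76$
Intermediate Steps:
$E = \frac{1}{24}$ ($E = \frac{1}{\left(-8\right) \left(-3\right)} = \frac{1}{24} \approx 0.041667$)
$C = - \frac{1}{9}$ ($C = \frac{1}{-5 - 4} = \frac{1}{-9} = - \frac{1}{9} \approx -0.11111$)
$C \left(-4\right) - \left(\frac{1}{l{\left(0,-2 \right)}} + \frac{5}{E}\right) = \left(- \frac{1}{9}\right) \left(-4\right) - \left(\frac{1}{5} + 120\right) = \frac{4}{9} - \frac{601}{5} = - \frac{5389}{45}$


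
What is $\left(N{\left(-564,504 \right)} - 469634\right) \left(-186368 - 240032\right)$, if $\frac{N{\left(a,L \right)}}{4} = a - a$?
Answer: $200251937600$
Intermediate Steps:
$N{\left(a,L \right)} = 0$ ($N{\left(a,L \right)} = 4 \left(a - a\right) = 4 \cdot 0 = 0$)
$\left(N{\left(-564,504 \right)} - 469634\right) \left(-186368 - 240032\right) = \left(0 - 469634\right) \left(-186368 - 240032\right) = \left(-469634\right) \left(-426400\right) = 200251937600$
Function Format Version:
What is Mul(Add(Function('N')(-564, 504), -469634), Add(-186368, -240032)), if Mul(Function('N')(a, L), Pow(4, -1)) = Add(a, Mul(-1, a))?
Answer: 200251937600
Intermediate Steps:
Function('N')(a, L) = 0 (Function('N')(a, L) = Mul(4, Add(a, Mul(-1, a))) = Mul(4, 0) = 0)
Mul(Add(Function('N')(-564, 504), -469634), Add(-186368, -240032)) = Mul(Add(0, -469634), Add(-186368, -240032)) = Mul(-469634, -426400) = 200251937600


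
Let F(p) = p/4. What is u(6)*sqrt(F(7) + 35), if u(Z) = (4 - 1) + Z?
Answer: 63*sqrt(3)/2 ≈ 54.560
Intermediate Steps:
u(Z) = 3 + Z
F(p) = p/4 (F(p) = p*(1/4) = p/4)
u(6)*sqrt(F(7) + 35) = (3 + 6)*sqrt((1/4)*7 + 35) = 9*sqrt(7/4 + 35) = 9*sqrt(147/4) = 9*(7*sqrt(3)/2) = 63*sqrt(3)/2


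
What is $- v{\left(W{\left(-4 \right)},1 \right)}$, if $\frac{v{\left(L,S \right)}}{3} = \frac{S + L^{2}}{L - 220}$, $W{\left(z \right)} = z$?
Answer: $\frac{51}{224} \approx 0.22768$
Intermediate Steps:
$v{\left(L,S \right)} = \frac{3 \left(S + L^{2}\right)}{-220 + L}$ ($v{\left(L,S \right)} = 3 \frac{S + L^{2}}{L - 220} = 3 \frac{S + L^{2}}{-220 + L} = \frac{3 \left(S + L^{2}\right)}{-220 + L}$)
$- v{\left(W{\left(-4 \right)},1 \right)} = - \frac{3 \left(1 + \left(-4\right)^{2}\right)}{-220 - 4} = - \frac{3 \left(1 + 16\right)}{-224} = - \frac{3 \left(-1\right) 17}{224} = \left(-1\right) \left(- \frac{51}{224}\right) = \frac{51}{224}$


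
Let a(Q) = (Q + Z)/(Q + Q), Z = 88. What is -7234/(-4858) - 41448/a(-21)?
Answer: 4228684403/162743 ≈ 25984.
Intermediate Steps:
a(Q) = (88 + Q)/(2*Q) (a(Q) = (Q + 88)/(Q + Q) = (88 + Q)/((2*Q)) = (88 + Q)*(1/(2*Q)) = (88 + Q)/(2*Q))
-7234/(-4858) - 41448/a(-21) = -7234/(-4858) - 41448*(-42/(88 - 21)) = -7234*(-1/4858) - 41448/((1/2)*(-1/21)*67) = 3617/2429 - 41448/(-67/42) = 3617/2429 - 41448*(-42/67) = 3617/2429 + 1740816/67 = 4228684403/162743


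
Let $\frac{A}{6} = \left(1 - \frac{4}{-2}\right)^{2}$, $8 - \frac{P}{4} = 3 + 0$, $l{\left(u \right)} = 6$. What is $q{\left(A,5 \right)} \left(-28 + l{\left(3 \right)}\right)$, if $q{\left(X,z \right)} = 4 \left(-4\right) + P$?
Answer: $-88$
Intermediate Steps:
$P = 20$ ($P = 32 - 4 \left(3 + 0\right) = 32 - 12 = 20$)
$A = 54$ ($A = 6 \left(1 - \frac{4}{-2}\right)^{2} = 6 \left(1 - -2\right)^{2} = 6 \left(1 + 2\right)^{2} = 6 \cdot 3^{2} = 6 \cdot 9 = 54$)
$q{\left(X,z \right)} = 4$ ($q{\left(X,z \right)} = 4 \left(-4\right) + 20 = -16 + 20 = 4$)
$q{\left(A,5 \right)} \left(-28 + l{\left(3 \right)}\right) = 4 \left(-28 + 6\right) = 4 \left(-22\right) = -88$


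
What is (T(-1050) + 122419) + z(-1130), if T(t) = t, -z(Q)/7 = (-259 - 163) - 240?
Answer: 126003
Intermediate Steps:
z(Q) = 4634 (z(Q) = -7*((-259 - 163) - 240) = -7*(-422 - 240) = -7*(-662) = 4634)
(T(-1050) + 122419) + z(-1130) = (-1050 + 122419) + 4634 = 121369 + 4634 = 126003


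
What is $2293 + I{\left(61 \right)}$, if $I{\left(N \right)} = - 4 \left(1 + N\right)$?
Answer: $2045$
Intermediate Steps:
$I{\left(N \right)} = -4 - 4 N$
$2293 + I{\left(61 \right)} = 2293 - 248 = 2045$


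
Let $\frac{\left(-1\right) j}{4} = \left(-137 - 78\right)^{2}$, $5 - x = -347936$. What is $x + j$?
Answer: $163041$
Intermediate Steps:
$x = 347941$ ($x = 5 - -347936 = 5 + 347936 = 347941$)
$j = -184900$ ($j = - 4 \left(-137 - 78\right)^{2} = - 4 \left(-215\right)^{2} = \left(-4\right) 46225 = -184900$)
$x + j = 347941 - 184900 = 163041$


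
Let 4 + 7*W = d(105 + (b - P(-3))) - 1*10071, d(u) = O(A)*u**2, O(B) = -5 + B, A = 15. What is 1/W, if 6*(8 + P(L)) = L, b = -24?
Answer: 14/140055 ≈ 9.9961e-5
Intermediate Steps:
P(L) = -8 + L/6
d(u) = 10*u**2 (d(u) = (-5 + 15)*u**2 = 10*u**2)
W = 140055/14 (W = -4/7 + (10*(105 + (-24 - (-8 + (1/6)*(-3))))**2 - 1*10071)/7 = -4/7 + (10*(105 + (-24 - (-8 - 1/2)))**2 - 10071)/7 = -4/7 + (10*(105 + (-24 - 1*(-17/2)))**2 - 10071)/7 = -4/7 + (10*(105 + (-24 + 17/2))**2 - 10071)/7 = -4/7 + (10*(105 - 31/2)**2 - 10071)/7 = -4/7 + (10*(179/2)**2 - 10071)/7 = -4/7 + (10*(32041/4) - 10071)/7 = -4/7 + (160205/2 - 10071)/7 = -4/7 + (1/7)*(140063/2) = -4/7 + 20009/2 = 140055/14 ≈ 10004.)
1/W = 1/(140055/14) = 14/140055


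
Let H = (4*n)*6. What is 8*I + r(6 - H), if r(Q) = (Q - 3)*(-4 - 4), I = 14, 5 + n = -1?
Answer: -1064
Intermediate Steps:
n = -6 (n = -5 - 1 = -6)
H = -144 (H = (4*(-6))*6 = -24*6 = -144)
r(Q) = 24 - 8*Q (r(Q) = (-3 + Q)*(-8) = 24 - 8*Q)
8*I + r(6 - H) = 8*14 + (24 - 8*(6 - 1*(-144))) = 112 + (24 - 8*(6 + 144)) = 112 + (24 - 8*150) = 112 + (24 - 1200) = 112 - 1176 = -1064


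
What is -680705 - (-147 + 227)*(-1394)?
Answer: -569185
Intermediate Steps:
-680705 - (-147 + 227)*(-1394) = -680705 - 80*(-1394) = -680705 - 1*(-111520) = -680705 + 111520 = -569185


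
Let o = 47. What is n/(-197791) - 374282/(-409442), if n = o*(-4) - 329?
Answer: 3374604208/3681088301 ≈ 0.91674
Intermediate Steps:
n = -517 (n = 47*(-4) - 329 = -188 - 329 = -517)
n/(-197791) - 374282/(-409442) = -517/(-197791) - 374282/(-409442) = -517*(-1/197791) - 374282*(-1/409442) = 47/17981 + 187141/204721 = 3374604208/3681088301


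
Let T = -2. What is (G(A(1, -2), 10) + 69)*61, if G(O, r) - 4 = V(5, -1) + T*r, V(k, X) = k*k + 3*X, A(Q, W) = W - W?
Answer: 4575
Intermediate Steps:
A(Q, W) = 0
V(k, X) = k² + 3*X
G(O, r) = 26 - 2*r (G(O, r) = 4 + ((5² + 3*(-1)) - 2*r) = 4 + ((25 - 3) - 2*r) = 4 + (22 - 2*r) = 26 - 2*r)
(G(A(1, -2), 10) + 69)*61 = ((26 - 2*10) + 69)*61 = ((26 - 20) + 69)*61 = (6 + 69)*61 = 75*61 = 4575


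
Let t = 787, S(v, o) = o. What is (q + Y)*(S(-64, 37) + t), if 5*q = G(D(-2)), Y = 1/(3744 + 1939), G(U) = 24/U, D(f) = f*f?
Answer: 28100872/28415 ≈ 988.95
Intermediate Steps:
D(f) = f²
Y = 1/5683 ≈ 0.00017596
q = 6/5 (q = (24/((-2)²))/5 = (24/4)/5 = (24*(¼))/5 = (⅕)*6 = 6/5 ≈ 1.2000)
(q + Y)*(S(-64, 37) + t) = (6/5 + 1/5683)*(37 + 787) = (34103/28415)*824 = 28100872/28415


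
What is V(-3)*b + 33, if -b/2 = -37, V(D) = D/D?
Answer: 107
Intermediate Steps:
V(D) = 1
b = 74 (b = -2*(-37) = 74)
V(-3)*b + 33 = 1*74 + 33 = 74 + 33 = 107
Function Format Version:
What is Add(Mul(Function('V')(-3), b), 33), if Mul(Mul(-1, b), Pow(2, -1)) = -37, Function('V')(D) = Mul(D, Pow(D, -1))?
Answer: 107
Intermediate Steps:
Function('V')(D) = 1
b = 74 (b = Mul(-2, -37) = 74)
Add(Mul(Function('V')(-3), b), 33) = Add(Mul(1, 74), 33) = Add(74, 33) = 107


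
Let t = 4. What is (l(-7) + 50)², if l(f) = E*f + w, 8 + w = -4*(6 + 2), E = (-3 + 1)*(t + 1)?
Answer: 6400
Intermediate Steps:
E = -10 (E = (-3 + 1)*(4 + 1) = -2*5 = -10)
w = -40 (w = -8 - 4*(6 + 2) = -8 - 4*8 = -8 - 32 = -40)
l(f) = -40 - 10*f (l(f) = -10*f - 40 = -40 - 10*f)
(l(-7) + 50)² = ((-40 - 10*(-7)) + 50)² = ((-40 + 70) + 50)² = (30 + 50)² = 80² = 6400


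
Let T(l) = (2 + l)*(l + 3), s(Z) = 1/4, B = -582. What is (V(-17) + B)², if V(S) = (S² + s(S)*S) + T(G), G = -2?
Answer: 1413721/16 ≈ 88358.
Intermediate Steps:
s(Z) = ¼
T(l) = (2 + l)*(3 + l)
V(S) = S² + S/4 (V(S) = (S² + S/4) + (6 + (-2)² + 5*(-2)) = (S² + S/4) + (6 + 4 - 10) = (S² + S/4) + 0 = S² + S/4)
(V(-17) + B)² = (-17*(¼ - 17) - 582)² = (-17*(-67/4) - 582)² = (1139/4 - 582)² = (-1189/4)² = 1413721/16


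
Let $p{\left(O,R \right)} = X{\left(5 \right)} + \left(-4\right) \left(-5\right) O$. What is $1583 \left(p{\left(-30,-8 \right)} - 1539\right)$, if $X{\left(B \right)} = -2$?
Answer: $-3389203$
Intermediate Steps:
$p{\left(O,R \right)} = -2 + 20 O$ ($p{\left(O,R \right)} = -2 + \left(-4\right) \left(-5\right) O = -2 + 20 O$)
$1583 \left(p{\left(-30,-8 \right)} - 1539\right) = 1583 \left(\left(-2 + 20 \left(-30\right)\right) - 1539\right) = 1583 \left(\left(-2 - 600\right) - 1539\right) = 1583 \left(-602 - 1539\right) = 1583 \left(-2141\right) = -3389203$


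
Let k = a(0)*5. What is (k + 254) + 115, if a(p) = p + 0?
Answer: 369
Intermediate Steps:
a(p) = p
k = 0 (k = 0*5 = 0)
(k + 254) + 115 = (0 + 254) + 115 = 254 + 115 = 369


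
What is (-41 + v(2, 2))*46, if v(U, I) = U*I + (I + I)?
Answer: -1518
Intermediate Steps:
v(U, I) = 2*I + I*U (v(U, I) = I*U + 2*I = 2*I + I*U)
(-41 + v(2, 2))*46 = (-41 + 2*(2 + 2))*46 = (-41 + 2*4)*46 = (-41 + 8)*46 = -33*46 = -1518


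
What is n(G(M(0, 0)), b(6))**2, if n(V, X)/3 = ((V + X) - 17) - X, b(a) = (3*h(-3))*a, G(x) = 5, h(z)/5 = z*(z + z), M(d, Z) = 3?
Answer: 1296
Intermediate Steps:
h(z) = 10*z**2 (h(z) = 5*(z*(z + z)) = 5*(z*(2*z)) = 5*(2*z**2) = 10*z**2)
b(a) = 270*a (b(a) = (3*(10*(-3)**2))*a = (3*(10*9))*a = (3*90)*a = 270*a)
n(V, X) = -51 + 3*V (n(V, X) = 3*(((V + X) - 17) - X) = 3*((-17 + V + X) - X) = 3*(-17 + V) = -51 + 3*V)
n(G(M(0, 0)), b(6))**2 = (-51 + 3*5)**2 = (-51 + 15)**2 = (-36)**2 = 1296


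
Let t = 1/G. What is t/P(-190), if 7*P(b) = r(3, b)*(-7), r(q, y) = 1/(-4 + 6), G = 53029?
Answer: -2/53029 ≈ -3.7715e-5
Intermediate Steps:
r(q, y) = 1/2
t = 1/53029 ≈ 1.8858e-5
P(b) = -1/2 (P(b) = ((1/2)*(-7))/7 = (1/7)*(-7/2) = -1/2)
t/P(-190) = 1/(53029*(-1/2)) = (1/53029)*(-2) = -2/53029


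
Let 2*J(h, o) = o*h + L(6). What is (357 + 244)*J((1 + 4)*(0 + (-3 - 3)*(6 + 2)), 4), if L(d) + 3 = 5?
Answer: -287879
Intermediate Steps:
L(d) = 2 (L(d) = -3 + 5 = 2)
J(h, o) = 1 + h*o/2 (J(h, o) = (o*h + 2)/2 = (h*o + 2)/2 = (2 + h*o)/2 = 1 + h*o/2)
(357 + 244)*J((1 + 4)*(0 + (-3 - 3)*(6 + 2)), 4) = (357 + 244)*(1 + (½)*((1 + 4)*(0 + (-3 - 3)*(6 + 2)))*4) = 601*(1 + (½)*(5*(0 - 6*8))*4) = 601*(1 + (½)*(5*(0 - 48))*4) = 601*(1 + (½)*(5*(-48))*4) = 601*(1 + (½)*(-240)*4) = 601*(1 - 480) = 601*(-479) = -287879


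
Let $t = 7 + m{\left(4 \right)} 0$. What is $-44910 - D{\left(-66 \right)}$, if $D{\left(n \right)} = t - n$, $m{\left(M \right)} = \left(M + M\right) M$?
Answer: $-44983$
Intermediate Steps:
$m{\left(M \right)} = 2 M^{2}$ ($m{\left(M \right)} = 2 M M = 2 M^{2}$)
$t = 7$ ($t = 7 + 2 \cdot 4^{2} \cdot 0 = 7 + 2 \cdot 16 \cdot 0 = 7 + 32 \cdot 0 = 7 + 0 = 7$)
$D{\left(n \right)} = 7 - n$
$-44910 - D{\left(-66 \right)} = -44910 - \left(7 - -66\right) = -44910 - \left(7 + 66\right) = -44910 - 73 = -44983$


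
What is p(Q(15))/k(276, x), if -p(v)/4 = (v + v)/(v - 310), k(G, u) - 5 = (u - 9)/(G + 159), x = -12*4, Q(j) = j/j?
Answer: 580/109077 ≈ 0.0053173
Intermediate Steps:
Q(j) = 1
x = -48
k(G, u) = 5 + (-9 + u)/(159 + G) (k(G, u) = 5 + (u - 9)/(G + 159) = 5 + (-9 + u)/(159 + G))
p(v) = -8*v/(-310 + v) (p(v) = -4*(v + v)/(v - 310) = -4*2*v/(-310 + v) = -8*v/(-310 + v))
p(Q(15))/k(276, x) = (-8*1/(-310 + 1))/(((786 - 48 + 5*276)/(159 + 276))) = (-8*1/(-309))/(((786 - 48 + 1380)/435)) = (-8*1*(-1/309))/(((1/435)*2118)) = 8/(309*(706/145)) = (8/309)*(145/706) = 580/109077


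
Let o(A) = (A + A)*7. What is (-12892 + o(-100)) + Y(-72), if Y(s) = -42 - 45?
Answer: -14379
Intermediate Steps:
Y(s) = -87
o(A) = 14*A (o(A) = (2*A)*7 = 14*A)
(-12892 + o(-100)) + Y(-72) = (-12892 + 14*(-100)) - 87 = (-12892 - 1400) - 87 = -14292 - 87 = -14379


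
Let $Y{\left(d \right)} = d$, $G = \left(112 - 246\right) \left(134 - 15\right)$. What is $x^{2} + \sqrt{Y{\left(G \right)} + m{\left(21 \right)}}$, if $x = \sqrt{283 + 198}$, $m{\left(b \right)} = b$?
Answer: $481 + 35 i \sqrt{13} \approx 481.0 + 126.19 i$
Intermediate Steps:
$G = -15946$ ($G = \left(-134\right) 119 = -15946$)
$x = \sqrt{481} \approx 21.932$
$x^{2} + \sqrt{Y{\left(G \right)} + m{\left(21 \right)}} = \left(\sqrt{481}\right)^{2} + \sqrt{-15946 + 21} = 481 + \sqrt{-15925} = 481 + 35 i \sqrt{13}$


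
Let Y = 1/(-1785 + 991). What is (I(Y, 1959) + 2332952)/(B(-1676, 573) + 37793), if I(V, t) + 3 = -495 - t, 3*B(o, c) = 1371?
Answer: 466099/7650 ≈ 60.928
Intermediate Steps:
B(o, c) = 457 (B(o, c) = (⅓)*1371 = 457)
Y = -1/794 (Y = 1/(-794) = -1/794 ≈ -0.0012594)
I(V, t) = -498 - t (I(V, t) = -3 + (-495 - t) = -498 - t)
(I(Y, 1959) + 2332952)/(B(-1676, 573) + 37793) = ((-498 - 1*1959) + 2332952)/(457 + 37793) = ((-498 - 1959) + 2332952)/38250 = (-2457 + 2332952)*(1/38250) = 2330495*(1/38250) = 466099/7650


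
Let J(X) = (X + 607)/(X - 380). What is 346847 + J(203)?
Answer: 20463703/59 ≈ 3.4684e+5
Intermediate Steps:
J(X) = (607 + X)/(-380 + X)
346847 + J(203) = 346847 + (607 + 203)/(-380 + 203) = 346847 + 810/(-177) = 346847 - 1/177*810 = 346847 - 270/59 = 20463703/59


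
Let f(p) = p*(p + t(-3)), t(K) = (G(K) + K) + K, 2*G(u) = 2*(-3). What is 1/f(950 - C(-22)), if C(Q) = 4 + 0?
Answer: 1/886402 ≈ 1.1282e-6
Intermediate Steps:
C(Q) = 4
G(u) = -3 (G(u) = (2*(-3))/2 = (½)*(-6) = -3)
t(K) = -3 + 2*K (t(K) = (-3 + K) + K = -3 + 2*K)
f(p) = p*(-9 + p) (f(p) = p*(p + (-3 + 2*(-3))) = p*(p + (-3 - 6)) = p*(p - 9) = p*(-9 + p))
1/f(950 - C(-22)) = 1/((950 - 1*4)*(-9 + (950 - 1*4))) = 1/((950 - 4)*(-9 + (950 - 4))) = 1/(946*(-9 + 946)) = 1/(946*937) = 1/886402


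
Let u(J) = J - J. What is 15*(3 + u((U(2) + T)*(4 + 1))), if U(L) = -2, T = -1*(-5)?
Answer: 45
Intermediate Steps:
T = 5
u(J) = 0
15*(3 + u((U(2) + T)*(4 + 1))) = 15*(3 + 0) = 15*3 = 45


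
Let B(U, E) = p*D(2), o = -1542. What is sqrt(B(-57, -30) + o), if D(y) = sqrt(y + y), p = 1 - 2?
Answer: 2*I*sqrt(386) ≈ 39.294*I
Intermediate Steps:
p = -1
D(y) = sqrt(2)*sqrt(y) (D(y) = sqrt(2*y) = sqrt(2)*sqrt(y))
B(U, E) = -2 (B(U, E) = -sqrt(2)*sqrt(2) = -1*2 = -2)
sqrt(B(-57, -30) + o) = sqrt(-2 - 1542) = sqrt(-1544) = 2*I*sqrt(386)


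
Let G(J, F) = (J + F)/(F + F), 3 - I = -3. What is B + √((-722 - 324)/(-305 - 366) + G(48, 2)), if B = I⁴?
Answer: 1296 + √25319514/1342 ≈ 1299.8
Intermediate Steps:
I = 6 (I = 3 - 1*(-3) = 3 + 3 = 6)
G(J, F) = (F + J)/(2*F) (G(J, F) = (F + J)/((2*F)) = (F + J)*(1/(2*F)) = (F + J)/(2*F))
B = 1296 (B = 6⁴ = 1296)
B + √((-722 - 324)/(-305 - 366) + G(48, 2)) = 1296 + √((-722 - 324)/(-305 - 366) + (½)*(2 + 48)/2) = 1296 + √(-1046/(-671) + (½)*(½)*50) = 1296 + √(-1046*(-1/671) + 25/2) = 1296 + √(1046/671 + 25/2) = 1296 + √(18867/1342) = 1296 + √25319514/1342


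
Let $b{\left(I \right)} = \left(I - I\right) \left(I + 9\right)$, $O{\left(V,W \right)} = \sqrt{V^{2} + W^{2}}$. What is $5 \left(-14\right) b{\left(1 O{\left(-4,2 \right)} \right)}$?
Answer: $0$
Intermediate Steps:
$b{\left(I \right)} = 0$ ($b{\left(I \right)} = 0 \left(9 + I\right) = 0$)
$5 \left(-14\right) b{\left(1 O{\left(-4,2 \right)} \right)} = 5 \left(-14\right) 0 = \left(-70\right) 0 = 0$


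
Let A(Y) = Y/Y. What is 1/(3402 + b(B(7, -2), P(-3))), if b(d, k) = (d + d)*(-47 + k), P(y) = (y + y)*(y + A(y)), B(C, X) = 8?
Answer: 1/2842 ≈ 0.00035186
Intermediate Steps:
A(Y) = 1
P(y) = 2*y*(1 + y) (P(y) = (y + y)*(y + 1) = (2*y)*(1 + y) = 2*y*(1 + y))
b(d, k) = 2*d*(-47 + k) (b(d, k) = (2*d)*(-47 + k) = 2*d*(-47 + k))
1/(3402 + b(B(7, -2), P(-3))) = 1/(3402 + 2*8*(-47 + 2*(-3)*(1 - 3))) = 1/(3402 + 2*8*(-47 + 2*(-3)*(-2))) = 1/(3402 + 2*8*(-47 + 12)) = 1/(3402 + 2*8*(-35)) = 1/(3402 - 560) = 1/2842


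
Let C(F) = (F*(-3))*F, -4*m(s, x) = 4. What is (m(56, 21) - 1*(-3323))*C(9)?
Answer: -807246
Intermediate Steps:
m(s, x) = -1 (m(s, x) = -¼*4 = -1)
C(F) = -3*F² (C(F) = (-3*F)*F = -3*F²)
(m(56, 21) - 1*(-3323))*C(9) = (-1 - 1*(-3323))*(-3*9²) = (-1 + 3323)*(-3*81) = 3322*(-243) = -807246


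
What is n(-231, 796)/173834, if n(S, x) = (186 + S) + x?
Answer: 751/173834 ≈ 0.0043202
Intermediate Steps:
n(S, x) = 186 + S + x
n(-231, 796)/173834 = (186 - 231 + 796)/173834 = 751*(1/173834) = 751/173834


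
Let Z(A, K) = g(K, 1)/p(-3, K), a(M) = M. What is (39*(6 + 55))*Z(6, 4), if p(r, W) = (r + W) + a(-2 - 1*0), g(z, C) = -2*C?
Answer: 4758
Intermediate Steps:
p(r, W) = -2 + W + r (p(r, W) = (r + W) + (-2 - 1*0) = (W + r) + (-2 + 0) = (W + r) - 2 = -2 + W + r)
Z(A, K) = -2/(-5 + K) (Z(A, K) = (-2*1)/(-2 + K - 3) = -2/(-5 + K))
(39*(6 + 55))*Z(6, 4) = (39*(6 + 55))*(-2/(-5 + 4)) = (39*61)*(-2/(-1)) = 2379*(-2*(-1)) = 2379*2 = 4758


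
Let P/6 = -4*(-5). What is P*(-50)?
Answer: -6000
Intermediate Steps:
P = 120 (P = 6*(-4*(-5)) = 6*20 = 120)
P*(-50) = 120*(-50) = -6000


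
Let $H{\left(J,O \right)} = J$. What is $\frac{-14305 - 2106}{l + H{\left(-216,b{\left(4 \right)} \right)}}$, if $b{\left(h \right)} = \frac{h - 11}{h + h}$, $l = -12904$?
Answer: $\frac{16411}{13120} \approx 1.2508$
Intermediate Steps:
$b{\left(h \right)} = \frac{-11 + h}{2 h}$
$\frac{-14305 - 2106}{l + H{\left(-216,b{\left(4 \right)} \right)}} = \frac{-14305 - 2106}{-12904 - 216} = - \frac{16411}{-13120} = \left(-16411\right) \left(- \frac{1}{13120}\right) = \frac{16411}{13120}$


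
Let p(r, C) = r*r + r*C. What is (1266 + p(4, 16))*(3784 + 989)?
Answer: 6424458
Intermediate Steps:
p(r, C) = r² + C*r
(1266 + p(4, 16))*(3784 + 989) = (1266 + 4*(16 + 4))*(3784 + 989) = (1266 + 4*20)*4773 = (1266 + 80)*4773 = 1346*4773 = 6424458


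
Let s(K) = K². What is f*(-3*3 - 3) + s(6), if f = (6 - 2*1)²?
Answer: -156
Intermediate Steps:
f = 16 (f = (6 - 2)² = 4² = 16)
f*(-3*3 - 3) + s(6) = 16*(-3*3 - 3) + 6² = 16*(-9 - 3) + 36 = 16*(-12) + 36 = -192 + 36 = -156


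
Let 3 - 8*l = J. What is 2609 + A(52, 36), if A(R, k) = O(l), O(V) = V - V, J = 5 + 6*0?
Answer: 2609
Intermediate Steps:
J = 5 (J = 5 + 0 = 5)
l = -¼ (l = 3/8 - ⅛*5 = 3/8 - 5/8 = -¼ ≈ -0.25000)
O(V) = 0
A(R, k) = 0
2609 + A(52, 36) = 2609 + 0 = 2609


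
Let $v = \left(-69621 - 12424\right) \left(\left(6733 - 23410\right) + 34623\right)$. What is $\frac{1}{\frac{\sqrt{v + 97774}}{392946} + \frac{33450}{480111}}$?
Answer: $\frac{68881250383006198950}{14226014307613207181} - \frac{5032035309291537 i \sqrt{368070449}}{14226014307613207181} \approx 4.8419 - 6.7862 i$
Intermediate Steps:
$v = -1472379570$ ($v = - 82045 \left(\left(6733 - 23410\right) + 34623\right) = - 82045 \left(-16677 + 34623\right) = \left(-82045\right) 17946 = -1472379570$)
$\frac{1}{\frac{\sqrt{v + 97774}}{392946} + \frac{33450}{480111}} = \frac{1}{\frac{\sqrt{-1472379570 + 97774}}{392946} + \frac{33450}{480111}} = \frac{1}{\sqrt{-1472281796} \cdot \frac{1}{392946} + 33450 \cdot \frac{1}{480111}} = \frac{1}{2 i \sqrt{368070449} \cdot \frac{1}{392946} + \frac{11150}{160037}} = \frac{1}{\frac{i \sqrt{368070449}}{196473} + \frac{11150}{160037}} = \frac{1}{\frac{11150}{160037} + \frac{i \sqrt{368070449}}{196473}}$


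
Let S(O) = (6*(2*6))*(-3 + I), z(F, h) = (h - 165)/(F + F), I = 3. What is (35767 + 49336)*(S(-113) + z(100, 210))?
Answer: 765927/40 ≈ 19148.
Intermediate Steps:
z(F, h) = (-165 + h)/(2*F) (z(F, h) = (-165 + h)/((2*F)) = (-165 + h)*(1/(2*F)) = (-165 + h)/(2*F))
S(O) = 0 (S(O) = (6*(2*6))*(-3 + 3) = (6*12)*0 = 72*0 = 0)
(35767 + 49336)*(S(-113) + z(100, 210)) = (35767 + 49336)*(0 + (½)*(-165 + 210)/100) = 85103*(0 + (½)*(1/100)*45) = 85103*(0 + 9/40) = 85103*(9/40) = 765927/40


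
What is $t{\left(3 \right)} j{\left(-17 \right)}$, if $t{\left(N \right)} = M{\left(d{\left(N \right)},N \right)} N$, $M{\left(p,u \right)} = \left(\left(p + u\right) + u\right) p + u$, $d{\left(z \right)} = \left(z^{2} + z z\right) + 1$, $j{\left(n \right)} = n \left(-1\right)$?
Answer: $24378$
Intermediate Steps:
$j{\left(n \right)} = - n$
$d{\left(z \right)} = 1 + 2 z^{2}$ ($d{\left(z \right)} = \left(z^{2} + z^{2}\right) + 1 = 2 z^{2} + 1 = 1 + 2 z^{2}$)
$M{\left(p,u \right)} = u + p \left(p + 2 u\right)$ ($M{\left(p,u \right)} = \left(p + 2 u\right) p + u = p \left(p + 2 u\right) + u = u + p \left(p + 2 u\right)$)
$t{\left(N \right)} = N \left(N + \left(1 + 2 N^{2}\right)^{2} + 2 N \left(1 + 2 N^{2}\right)\right)$ ($t{\left(N \right)} = \left(N + \left(1 + 2 N^{2}\right)^{2} + 2 \left(1 + 2 N^{2}\right) N\right) N = \left(N + \left(1 + 2 N^{2}\right)^{2} + 2 N \left(1 + 2 N^{2}\right)\right) N = N \left(N + \left(1 + 2 N^{2}\right)^{2} + 2 N \left(1 + 2 N^{2}\right)\right)$)
$t{\left(3 \right)} j{\left(-17 \right)} = \left(3 \cdot 3^{2} + 4 \cdot 3^{4} + 3 \left(1 + 2 \cdot 3^{2}\right)^{2}\right) \left(\left(-1\right) \left(-17\right)\right) = \left(3 \cdot 9 + 4 \cdot 81 + 3 \left(1 + 2 \cdot 9\right)^{2}\right) 17 = \left(27 + 324 + 3 \left(1 + 18\right)^{2}\right) 17 = \left(27 + 324 + 3 \cdot 19^{2}\right) 17 = \left(27 + 324 + 3 \cdot 361\right) 17 = \left(27 + 324 + 1083\right) 17 = 1434 \cdot 17 = 24378$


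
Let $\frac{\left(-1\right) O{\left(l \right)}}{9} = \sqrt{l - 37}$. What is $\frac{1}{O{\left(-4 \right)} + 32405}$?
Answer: $\frac{32405}{1050087346} + \frac{9 i \sqrt{41}}{1050087346} \approx 3.0859 \cdot 10^{-5} + 5.4879 \cdot 10^{-8} i$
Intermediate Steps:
$O{\left(l \right)} = - 9 \sqrt{-37 + l}$ ($O{\left(l \right)} = - 9 \sqrt{l - 37} = - 9 \sqrt{-37 + l}$)
$\frac{1}{O{\left(-4 \right)} + 32405} = \frac{1}{- 9 \sqrt{-37 - 4} + 32405} = \frac{1}{- 9 \sqrt{-41} + 32405} = \frac{1}{- 9 i \sqrt{41} + 32405} = \frac{1}{32405 - 9 i \sqrt{41}}$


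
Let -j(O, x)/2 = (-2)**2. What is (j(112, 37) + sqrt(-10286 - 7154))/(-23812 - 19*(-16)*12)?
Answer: 2/5041 - I*sqrt(1090)/5041 ≈ 0.00039675 - 0.0065493*I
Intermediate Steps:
j(O, x) = -8 (j(O, x) = -2*(-2)**2 = -2*4 = -8)
(j(112, 37) + sqrt(-10286 - 7154))/(-23812 - 19*(-16)*12) = (-8 + sqrt(-10286 - 7154))/(-23812 - 19*(-16)*12) = (-8 + sqrt(-17440))/(-23812 + 304*12) = (-8 + 4*I*sqrt(1090))/(-23812 + 3648) = (-8 + 4*I*sqrt(1090))/(-20164) = (-8 + 4*I*sqrt(1090))*(-1/20164) = 2/5041 - I*sqrt(1090)/5041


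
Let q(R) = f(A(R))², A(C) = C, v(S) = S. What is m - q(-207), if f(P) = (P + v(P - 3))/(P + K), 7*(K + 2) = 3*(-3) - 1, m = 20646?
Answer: 4976411597/241081 ≈ 20642.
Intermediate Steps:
K = -24/7 (K = -2 + (3*(-3) - 1)/7 = -2 + (-9 - 1)/7 = -2 + (⅐)*(-10) = -2 - 10/7 = -24/7 ≈ -3.4286)
f(P) = (-3 + 2*P)/(-24/7 + P) (f(P) = (P + (P - 3))/(P - 24/7) = (P + (-3 + P))/(-24/7 + P) = (-3 + 2*P)/(-24/7 + P))
q(R) = 49*(-3 + 2*R)²/(-24 + 7*R)² (q(R) = (7*(-3 + 2*R)/(-24 + 7*R))² = 49*(-3 + 2*R)²/(-24 + 7*R)²)
m - q(-207) = 20646 - 49*(-3 + 2*(-207))²/(-24 + 7*(-207))² = 20646 - 49*(-3 - 414)²/(-24 - 1449)² = 20646 - 49*(-417)²/(-1473)² = 20646 - 49*173889/2169729 = 20646 - 1*946729/241081 = 20646 - 946729/241081 = 4976411597/241081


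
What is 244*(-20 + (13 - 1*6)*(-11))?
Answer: -23668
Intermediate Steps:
244*(-20 + (13 - 1*6)*(-11)) = 244*(-20 + (13 - 6)*(-11)) = 244*(-20 + 7*(-11)) = 244*(-20 - 77) = 244*(-97) = -23668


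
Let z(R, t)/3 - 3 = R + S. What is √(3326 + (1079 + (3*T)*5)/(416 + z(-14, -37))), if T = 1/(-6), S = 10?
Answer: √2271028354/826 ≈ 57.694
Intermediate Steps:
T = -⅙ ≈ -0.16667
z(R, t) = 39 + 3*R (z(R, t) = 9 + 3*(R + 10) = 9 + 3*(10 + R) = 9 + (30 + 3*R) = 39 + 3*R)
√(3326 + (1079 + (3*T)*5)/(416 + z(-14, -37))) = √(3326 + (1079 + (3*(-⅙))*5)/(416 + (39 + 3*(-14)))) = √(3326 + (1079 - ½*5)/(416 + (39 - 42))) = √(3326 + (1079 - 5/2)/(416 - 3)) = √(3326 + (2153/2)/413) = √(3326 + (2153/2)*(1/413)) = √(3326 + 2153/826) = √(2749429/826) = √2271028354/826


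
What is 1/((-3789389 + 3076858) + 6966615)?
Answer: 1/6254084 ≈ 1.5990e-7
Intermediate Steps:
1/((-3789389 + 3076858) + 6966615) = 1/(-712531 + 6966615) = 1/6254084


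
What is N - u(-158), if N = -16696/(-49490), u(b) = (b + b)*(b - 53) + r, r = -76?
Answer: -1648008652/24745 ≈ -66600.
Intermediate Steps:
u(b) = -76 + 2*b*(-53 + b) (u(b) = (b + b)*(b - 53) - 76 = (2*b)*(-53 + b) - 76 = 2*b*(-53 + b) - 76 = -76 + 2*b*(-53 + b))
N = 8348/24745 (N = -16696*(-1/49490) = 8348/24745 ≈ 0.33736)
N - u(-158) = 8348/24745 - (-76 - 106*(-158) + 2*(-158)²) = 8348/24745 - (-76 + 16748 + 2*24964) = 8348/24745 - (-76 + 16748 + 49928) = 8348/24745 - 1*66600 = 8348/24745 - 66600 = -1648008652/24745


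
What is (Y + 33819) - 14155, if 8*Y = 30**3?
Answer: 23039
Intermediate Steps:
Y = 3375 (Y = (1/8)*30**3 = (1/8)*27000 = 3375)
(Y + 33819) - 14155 = (3375 + 33819) - 14155 = 37194 - 14155 = 23039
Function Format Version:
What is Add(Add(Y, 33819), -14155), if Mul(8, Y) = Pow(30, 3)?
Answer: 23039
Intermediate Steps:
Y = 3375 (Y = Mul(Rational(1, 8), Pow(30, 3)) = Mul(Rational(1, 8), 27000) = 3375)
Add(Add(Y, 33819), -14155) = Add(Add(3375, 33819), -14155) = Add(37194, -14155) = 23039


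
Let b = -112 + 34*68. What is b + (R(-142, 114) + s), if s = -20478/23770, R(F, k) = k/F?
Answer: 1855032586/843835 ≈ 2198.3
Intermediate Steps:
s = -10239/11885 (s = -20478*1/23770 = -10239/11885 ≈ -0.86151)
b = 2200 (b = -112 + 2312 = 2200)
b + (R(-142, 114) + s) = 2200 + (114/(-142) - 10239/11885) = 2200 + (114*(-1/142) - 10239/11885) = 2200 + (-57/71 - 10239/11885) = 2200 - 1404414/843835 = 1855032586/843835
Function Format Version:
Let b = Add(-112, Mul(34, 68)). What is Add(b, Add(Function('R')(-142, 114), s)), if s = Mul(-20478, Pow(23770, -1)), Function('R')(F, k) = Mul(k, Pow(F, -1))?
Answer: Rational(1855032586, 843835) ≈ 2198.3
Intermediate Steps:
s = Rational(-10239, 11885) (s = Mul(-20478, Rational(1, 23770)) = Rational(-10239, 11885) ≈ -0.86151)
b = 2200 (b = Add(-112, 2312) = 2200)
Add(b, Add(Function('R')(-142, 114), s)) = Add(2200, Add(Mul(114, Pow(-142, -1)), Rational(-10239, 11885))) = Add(2200, Add(Mul(114, Rational(-1, 142)), Rational(-10239, 11885))) = Add(2200, Add(Rational(-57, 71), Rational(-10239, 11885))) = Add(2200, Rational(-1404414, 843835)) = Rational(1855032586, 843835)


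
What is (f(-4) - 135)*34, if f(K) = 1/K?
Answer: -9197/2 ≈ -4598.5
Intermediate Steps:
(f(-4) - 135)*34 = (1/(-4) - 135)*34 = (-¼ - 135)*34 = -541/4*34 = -9197/2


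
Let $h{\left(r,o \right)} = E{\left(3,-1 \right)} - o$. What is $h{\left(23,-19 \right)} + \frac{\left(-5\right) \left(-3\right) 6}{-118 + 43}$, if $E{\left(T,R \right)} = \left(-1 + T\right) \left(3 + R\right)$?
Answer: $\frac{109}{5} \approx 21.8$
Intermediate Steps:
$h{\left(r,o \right)} = 4 - o$ ($h{\left(r,o \right)} = \left(-3 - -1 + 3 \cdot 3 - 3\right) - o = \left(-3 + 1 + 9 - 3\right) - o = 4 - o$)
$h{\left(23,-19 \right)} + \frac{\left(-5\right) \left(-3\right) 6}{-118 + 43} = \left(4 - -19\right) + \frac{\left(-5\right) \left(-3\right) 6}{-118 + 43} = \left(4 + 19\right) + \frac{15 \cdot 6}{-75} = 23 + 90 \left(- \frac{1}{75}\right) = 23 - \frac{6}{5} = \frac{109}{5}$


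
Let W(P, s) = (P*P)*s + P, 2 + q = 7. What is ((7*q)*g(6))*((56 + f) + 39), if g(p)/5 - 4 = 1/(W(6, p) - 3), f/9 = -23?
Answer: -17189200/219 ≈ -78490.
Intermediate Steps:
q = 5 (q = -2 + 7 = 5)
W(P, s) = P + s*P² (W(P, s) = P²*s + P = s*P² + P = P + s*P²)
f = -207 (f = 9*(-23) = -207)
g(p) = 20 + 5/(3 + 36*p) (g(p) = 20 + 5/(6*(1 + 6*p) - 3) = 20 + 5/((6 + 36*p) - 3) = 20 + 5/(3 + 36*p))
((7*q)*g(6))*((56 + f) + 39) = ((7*5)*(5*(13 + 144*6)/(3*(1 + 12*6))))*((56 - 207) + 39) = (35*(5*(13 + 864)/(3*(1 + 72))))*(-151 + 39) = (35*((5/3)*877/73))*(-112) = (35*((5/3)*(1/73)*877))*(-112) = (35*(4385/219))*(-112) = (153475/219)*(-112) = -17189200/219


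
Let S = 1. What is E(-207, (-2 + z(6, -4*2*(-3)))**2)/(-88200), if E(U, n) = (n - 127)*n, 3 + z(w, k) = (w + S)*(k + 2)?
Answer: -54307081/4900 ≈ -11083.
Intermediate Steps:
z(w, k) = -3 + (1 + w)*(2 + k) (z(w, k) = -3 + (w + 1)*(k + 2) = -3 + (1 + w)*(2 + k))
E(U, n) = n*(-127 + n) (E(U, n) = (-127 + n)*n = n*(-127 + n))
E(-207, (-2 + z(6, -4*2*(-3)))**2)/(-88200) = ((-2 + (-1 - 4*2*(-3) + 2*6 + (-4*2*(-3))*6))**2*(-127 + (-2 + (-1 - 4*2*(-3) + 2*6 + (-4*2*(-3))*6))**2))/(-88200) = ((-2 + (-1 - 8*(-3) + 12 - 8*(-3)*6))**2*(-127 + (-2 + (-1 - 8*(-3) + 12 - 8*(-3)*6))**2))*(-1/88200) = ((-2 + (-1 + 24 + 12 + 24*6))**2*(-127 + (-2 + (-1 + 24 + 12 + 24*6))**2))*(-1/88200) = ((-2 + (-1 + 24 + 12 + 144))**2*(-127 + (-2 + (-1 + 24 + 12 + 144))**2))*(-1/88200) = ((-2 + 179)**2*(-127 + (-2 + 179)**2))*(-1/88200) = (177**2*(-127 + 177**2))*(-1/88200) = (31329*(-127 + 31329))*(-1/88200) = (31329*31202)*(-1/88200) = 977527458*(-1/88200) = -54307081/4900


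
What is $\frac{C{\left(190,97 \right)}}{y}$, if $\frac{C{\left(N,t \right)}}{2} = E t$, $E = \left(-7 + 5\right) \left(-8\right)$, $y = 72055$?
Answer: $\frac{3104}{72055} \approx 0.043078$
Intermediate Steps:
$E = 16$ ($E = \left(-2\right) \left(-8\right) = 16$)
$C{\left(N,t \right)} = 32 t$ ($C{\left(N,t \right)} = 2 \cdot 16 t = 32 t$)
$\frac{C{\left(190,97 \right)}}{y} = \frac{32 \cdot 97}{72055} = 3104 \cdot \frac{1}{72055} = \frac{3104}{72055}$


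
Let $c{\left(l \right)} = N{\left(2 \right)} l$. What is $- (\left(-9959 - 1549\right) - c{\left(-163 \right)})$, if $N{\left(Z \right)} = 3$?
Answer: $11019$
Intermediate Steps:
$c{\left(l \right)} = 3 l$
$- (\left(-9959 - 1549\right) - c{\left(-163 \right)}) = - (\left(-9959 - 1549\right) - 3 \left(-163\right)) = - (\left(-9959 - 1549\right) - -489) = - (-11508 + 489) = \left(-1\right) \left(-11019\right) = 11019$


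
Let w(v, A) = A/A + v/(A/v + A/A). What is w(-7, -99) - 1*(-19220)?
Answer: 2037377/106 ≈ 19221.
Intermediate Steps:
w(v, A) = 1 + v/(1 + A/v) (w(v, A) = 1 + v/(A/v + 1) = 1 + v/(1 + A/v))
w(-7, -99) - 1*(-19220) = (-99 - 7 + (-7)**2)/(-99 - 7) - 1*(-19220) = (-99 - 7 + 49)/(-106) + 19220 = -1/106*(-57) + 19220 = 57/106 + 19220 = 2037377/106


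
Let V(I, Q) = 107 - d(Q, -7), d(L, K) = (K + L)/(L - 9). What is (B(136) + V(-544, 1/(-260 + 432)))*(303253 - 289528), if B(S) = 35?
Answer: 2998514475/1547 ≈ 1.9383e+6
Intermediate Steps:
d(L, K) = (K + L)/(-9 + L)
V(I, Q) = 107 - (-7 + Q)/(-9 + Q)
(B(136) + V(-544, 1/(-260 + 432)))*(303253 - 289528) = (35 + 2*(-478 + 53/(-260 + 432))/(-9 + 1/(-260 + 432)))*(303253 - 289528) = (35 + 2*(-478 + 53/172)/(-9 + 1/172))*13725 = (35 + 2*(-478 + 53*(1/172))/(-9 + 1/172))*13725 = (35 + 2*(-478 + 53/172)/(-1547/172))*13725 = (35 + 2*(-172/1547)*(-82163/172))*13725 = (35 + 164326/1547)*13725 = (218471/1547)*13725 = 2998514475/1547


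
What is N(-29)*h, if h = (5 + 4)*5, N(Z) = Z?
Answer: -1305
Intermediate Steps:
h = 45 (h = 9*5 = 45)
N(-29)*h = -29*45 = -1305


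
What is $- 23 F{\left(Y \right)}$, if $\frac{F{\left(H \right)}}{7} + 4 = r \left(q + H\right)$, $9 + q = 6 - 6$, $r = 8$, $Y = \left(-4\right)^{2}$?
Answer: $-8372$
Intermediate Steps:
$Y = 16$
$q = -9$ ($q = -9 + \left(6 - 6\right) = -9 + 0 = -9$)
$F{\left(H \right)} = -532 + 56 H$ ($F{\left(H \right)} = -28 + 7 \cdot 8 \left(-9 + H\right) = -28 + 7 \left(-72 + 8 H\right) = -28 + \left(-504 + 56 H\right) = -532 + 56 H$)
$- 23 F{\left(Y \right)} = - 23 \left(-532 + 56 \cdot 16\right) = - 23 \left(-532 + 896\right) = \left(-23\right) 364 = -8372$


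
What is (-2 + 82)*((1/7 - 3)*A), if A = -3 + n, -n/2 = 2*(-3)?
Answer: -14400/7 ≈ -2057.1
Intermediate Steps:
n = 12 (n = -4*(-3) = -2*(-6) = 12)
A = 9 (A = -3 + 12 = 9)
(-2 + 82)*((1/7 - 3)*A) = (-2 + 82)*((1/7 - 3)*9) = 80*((1/7 - 3)*9) = 80*(-20/7*9) = 80*(-180/7) = -14400/7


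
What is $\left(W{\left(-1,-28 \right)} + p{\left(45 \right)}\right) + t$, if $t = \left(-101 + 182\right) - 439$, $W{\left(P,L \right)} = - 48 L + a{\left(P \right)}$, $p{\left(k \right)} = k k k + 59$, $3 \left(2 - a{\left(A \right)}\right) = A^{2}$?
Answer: $\frac{276515}{3} \approx 92172.0$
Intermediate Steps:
$a{\left(A \right)} = 2 - \frac{A^{2}}{3}$
$p{\left(k \right)} = 59 + k^{3}$ ($p{\left(k \right)} = k^{2} k + 59 = k^{3} + 59 = 59 + k^{3}$)
$W{\left(P,L \right)} = 2 - 48 L - \frac{P^{2}}{3}$ ($W{\left(P,L \right)} = - 48 L - \left(-2 + \frac{P^{2}}{3}\right) = 2 - 48 L - \frac{P^{2}}{3}$)
$t = -358$ ($t = 81 - 439 = -358$)
$\left(W{\left(-1,-28 \right)} + p{\left(45 \right)}\right) + t = \left(\left(2 - -1344 - \frac{\left(-1\right)^{2}}{3}\right) + \left(59 + 45^{3}\right)\right) - 358 = \left(\left(2 + 1344 - \frac{1}{3}\right) + \left(59 + 91125\right)\right) - 358 = \left(\left(2 + 1344 - \frac{1}{3}\right) + 91184\right) - 358 = \left(\frac{4037}{3} + 91184\right) - 358 = \frac{277589}{3} - 358 = \frac{276515}{3}$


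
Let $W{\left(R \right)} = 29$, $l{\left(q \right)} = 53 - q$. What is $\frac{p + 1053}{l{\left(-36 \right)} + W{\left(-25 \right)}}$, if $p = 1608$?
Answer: $\frac{2661}{118} \approx 22.551$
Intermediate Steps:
$\frac{p + 1053}{l{\left(-36 \right)} + W{\left(-25 \right)}} = \frac{1608 + 1053}{\left(53 - -36\right) + 29} = \frac{2661}{\left(53 + 36\right) + 29} = \frac{2661}{89 + 29} = \frac{2661}{118}$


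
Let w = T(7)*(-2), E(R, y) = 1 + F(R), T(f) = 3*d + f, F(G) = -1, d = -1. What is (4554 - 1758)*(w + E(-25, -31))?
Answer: -22368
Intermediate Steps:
T(f) = -3 + f (T(f) = 3*(-1) + f = -3 + f)
E(R, y) = 0 (E(R, y) = 1 - 1 = 0)
w = -8 (w = (-3 + 7)*(-2) = 4*(-2) = -8)
(4554 - 1758)*(w + E(-25, -31)) = (4554 - 1758)*(-8 + 0) = 2796*(-8) = -22368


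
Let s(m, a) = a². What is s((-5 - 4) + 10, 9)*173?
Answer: 14013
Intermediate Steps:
s((-5 - 4) + 10, 9)*173 = 9²*173 = 81*173 = 14013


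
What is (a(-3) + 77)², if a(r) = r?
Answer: 5476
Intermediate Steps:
(a(-3) + 77)² = (-3 + 77)² = 74² = 5476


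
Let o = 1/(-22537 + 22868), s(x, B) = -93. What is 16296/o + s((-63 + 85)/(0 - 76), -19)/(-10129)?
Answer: 54635582997/10129 ≈ 5.3940e+6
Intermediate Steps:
o = 1/331 ≈ 0.0030211
16296/o + s((-63 + 85)/(0 - 76), -19)/(-10129) = 16296/(1/331) - 93/(-10129) = 16296*331 - 93*(-1/10129) = 5393976 + 93/10129 = 54635582997/10129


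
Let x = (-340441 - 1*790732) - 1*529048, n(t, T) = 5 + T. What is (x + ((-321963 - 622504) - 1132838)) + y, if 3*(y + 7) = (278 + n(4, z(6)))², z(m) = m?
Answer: -11129078/3 ≈ -3.7097e+6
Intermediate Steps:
x = -1660221 (x = (-340441 - 790732) - 529048 = -1131173 - 529048 = -1660221)
y = 83500/3 (y = -7 + (278 + (5 + 6))²/3 = -7 + (278 + 11)²/3 = -7 + (⅓)*289² = -7 + (⅓)*83521 = -7 + 83521/3 = 83500/3 ≈ 27833.)
(x + ((-321963 - 622504) - 1132838)) + y = (-1660221 + ((-321963 - 622504) - 1132838)) + 83500/3 = (-1660221 + (-944467 - 1132838)) + 83500/3 = (-1660221 - 2077305) + 83500/3 = -3737526 + 83500/3 = -11129078/3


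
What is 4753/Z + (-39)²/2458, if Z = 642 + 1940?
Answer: 3902524/1586639 ≈ 2.4596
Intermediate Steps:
Z = 2582
4753/Z + (-39)²/2458 = 4753/2582 + (-39)²/2458 = 4753*(1/2582) + 1521*(1/2458) = 4753/2582 + 1521/2458 = 3902524/1586639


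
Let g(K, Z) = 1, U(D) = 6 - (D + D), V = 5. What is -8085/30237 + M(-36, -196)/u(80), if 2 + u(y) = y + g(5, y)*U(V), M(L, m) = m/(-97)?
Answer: -8684613/36173531 ≈ -0.24008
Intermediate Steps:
M(L, m) = -m/97 (M(L, m) = m*(-1/97) = -m/97)
U(D) = 6 - 2*D
u(y) = -6 + y (u(y) = -2 + (y + 1*(6 - 2*5)) = -2 + (y + 1*(6 - 10)) = -2 + (y + 1*(-4)) = -2 + (y - 4) = -2 + (-4 + y) = -6 + y)
-8085/30237 + M(-36, -196)/u(80) = -8085/30237 + (-1/97*(-196))/(-6 + 80) = -8085*1/30237 + (196/97)/74 = -2695/10079 + (196/97)*(1/74) = -2695/10079 + 98/3589 = -8684613/36173531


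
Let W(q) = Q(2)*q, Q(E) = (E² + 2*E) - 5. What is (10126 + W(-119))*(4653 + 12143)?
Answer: 164080124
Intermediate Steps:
Q(E) = -5 + E² + 2*E
W(q) = 3*q (W(q) = (-5 + 2² + 2*2)*q = (-5 + 4 + 4)*q = 3*q)
(10126 + W(-119))*(4653 + 12143) = (10126 + 3*(-119))*(4653 + 12143) = (10126 - 357)*16796 = 9769*16796 = 164080124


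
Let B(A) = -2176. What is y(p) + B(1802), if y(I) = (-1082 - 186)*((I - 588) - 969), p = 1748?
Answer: -244364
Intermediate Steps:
y(I) = 1974276 - 1268*I (y(I) = -1268*((-588 + I) - 969) = -1268*(-1557 + I) = 1974276 - 1268*I)
y(p) + B(1802) = (1974276 - 1268*1748) - 2176 = (1974276 - 2216464) - 2176 = -242188 - 2176 = -244364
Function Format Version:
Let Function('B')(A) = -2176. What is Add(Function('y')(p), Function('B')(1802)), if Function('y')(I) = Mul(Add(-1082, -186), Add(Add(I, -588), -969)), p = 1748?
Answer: -244364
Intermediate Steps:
Function('y')(I) = Add(1974276, Mul(-1268, I)) (Function('y')(I) = Mul(-1268, Add(Add(-588, I), -969)) = Mul(-1268, Add(-1557, I)) = Add(1974276, Mul(-1268, I)))
Add(Function('y')(p), Function('B')(1802)) = Add(Add(1974276, Mul(-1268, 1748)), -2176) = Add(Add(1974276, -2216464), -2176) = Add(-242188, -2176) = -244364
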